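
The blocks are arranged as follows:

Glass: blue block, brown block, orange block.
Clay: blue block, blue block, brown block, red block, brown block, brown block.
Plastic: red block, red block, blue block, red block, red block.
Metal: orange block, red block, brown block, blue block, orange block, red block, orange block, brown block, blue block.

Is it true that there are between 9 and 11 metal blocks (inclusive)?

There are 9 metal blocks.
The claim requires 9 ≤ 9 ≤ 11, which holds.

True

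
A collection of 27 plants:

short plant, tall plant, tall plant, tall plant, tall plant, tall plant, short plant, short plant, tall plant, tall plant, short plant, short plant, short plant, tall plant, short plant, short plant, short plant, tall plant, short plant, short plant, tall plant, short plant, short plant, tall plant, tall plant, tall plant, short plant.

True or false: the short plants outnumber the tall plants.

short plants: 14.
tall plants: 13.
The claim requires 14 > 13, which holds.

True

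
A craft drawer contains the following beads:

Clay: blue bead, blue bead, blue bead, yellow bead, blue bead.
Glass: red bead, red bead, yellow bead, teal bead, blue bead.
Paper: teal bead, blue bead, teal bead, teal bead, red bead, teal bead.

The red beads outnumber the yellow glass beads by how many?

2

red beads: 3.
yellow glass beads: 1.
3 − 1 = 2.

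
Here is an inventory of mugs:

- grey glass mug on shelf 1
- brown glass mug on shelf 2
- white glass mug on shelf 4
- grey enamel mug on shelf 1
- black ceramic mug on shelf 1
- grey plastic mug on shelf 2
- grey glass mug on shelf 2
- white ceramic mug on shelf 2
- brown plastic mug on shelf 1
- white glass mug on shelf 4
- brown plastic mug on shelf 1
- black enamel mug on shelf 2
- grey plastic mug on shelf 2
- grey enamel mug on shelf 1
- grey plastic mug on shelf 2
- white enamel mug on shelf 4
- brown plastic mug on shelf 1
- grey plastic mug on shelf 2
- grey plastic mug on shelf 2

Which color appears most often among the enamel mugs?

grey

Counts by color (restricted to enamel mugs): grey 2, black 1, white 1.
The maximum is 2, held uniquely by grey.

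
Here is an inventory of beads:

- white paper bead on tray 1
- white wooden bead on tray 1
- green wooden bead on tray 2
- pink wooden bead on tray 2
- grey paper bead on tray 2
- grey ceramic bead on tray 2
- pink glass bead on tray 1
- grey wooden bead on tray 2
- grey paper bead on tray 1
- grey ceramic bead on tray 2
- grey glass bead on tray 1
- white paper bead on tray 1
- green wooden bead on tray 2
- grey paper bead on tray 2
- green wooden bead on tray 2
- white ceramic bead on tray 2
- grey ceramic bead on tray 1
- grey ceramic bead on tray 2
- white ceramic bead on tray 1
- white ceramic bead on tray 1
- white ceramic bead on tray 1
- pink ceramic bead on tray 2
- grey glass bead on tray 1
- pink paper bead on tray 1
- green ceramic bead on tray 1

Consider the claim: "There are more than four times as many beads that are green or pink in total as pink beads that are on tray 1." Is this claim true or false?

There are 8 beads that are green or pink.
There are 2 pink beads on tray 1.
The claim requires 8 > 4 × 2 = 8, which does not hold.

False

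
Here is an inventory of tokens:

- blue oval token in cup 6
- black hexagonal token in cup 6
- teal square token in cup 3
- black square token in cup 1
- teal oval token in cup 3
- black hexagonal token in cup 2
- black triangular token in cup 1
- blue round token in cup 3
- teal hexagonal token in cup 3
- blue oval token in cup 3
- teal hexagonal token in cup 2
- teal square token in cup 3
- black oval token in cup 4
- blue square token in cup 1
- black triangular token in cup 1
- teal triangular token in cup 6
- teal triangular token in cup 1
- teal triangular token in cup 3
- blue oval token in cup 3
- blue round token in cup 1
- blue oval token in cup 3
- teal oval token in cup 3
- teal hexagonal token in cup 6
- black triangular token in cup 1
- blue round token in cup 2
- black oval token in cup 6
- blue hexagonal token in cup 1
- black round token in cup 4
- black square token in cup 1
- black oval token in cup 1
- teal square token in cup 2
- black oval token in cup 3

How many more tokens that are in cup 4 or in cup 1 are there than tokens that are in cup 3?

tokens in cup 4 or in cup 1: 12.
tokens in cup 3: 11.
12 − 11 = 1.

1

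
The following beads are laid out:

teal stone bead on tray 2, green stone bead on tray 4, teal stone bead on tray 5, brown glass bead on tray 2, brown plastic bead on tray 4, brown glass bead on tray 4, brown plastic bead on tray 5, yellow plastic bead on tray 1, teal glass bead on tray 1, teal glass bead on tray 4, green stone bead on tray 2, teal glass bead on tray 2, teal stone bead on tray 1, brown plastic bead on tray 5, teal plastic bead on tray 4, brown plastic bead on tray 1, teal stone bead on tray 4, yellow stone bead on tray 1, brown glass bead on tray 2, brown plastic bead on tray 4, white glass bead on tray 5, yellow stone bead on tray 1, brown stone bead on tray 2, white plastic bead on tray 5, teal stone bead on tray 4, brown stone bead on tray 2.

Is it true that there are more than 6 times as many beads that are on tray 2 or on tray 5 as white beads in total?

False

|beads on tray 2 or on tray 5| = 12.
|white beads| = 2.
The claim requires 12 > 6 × 2 = 12, which does not hold.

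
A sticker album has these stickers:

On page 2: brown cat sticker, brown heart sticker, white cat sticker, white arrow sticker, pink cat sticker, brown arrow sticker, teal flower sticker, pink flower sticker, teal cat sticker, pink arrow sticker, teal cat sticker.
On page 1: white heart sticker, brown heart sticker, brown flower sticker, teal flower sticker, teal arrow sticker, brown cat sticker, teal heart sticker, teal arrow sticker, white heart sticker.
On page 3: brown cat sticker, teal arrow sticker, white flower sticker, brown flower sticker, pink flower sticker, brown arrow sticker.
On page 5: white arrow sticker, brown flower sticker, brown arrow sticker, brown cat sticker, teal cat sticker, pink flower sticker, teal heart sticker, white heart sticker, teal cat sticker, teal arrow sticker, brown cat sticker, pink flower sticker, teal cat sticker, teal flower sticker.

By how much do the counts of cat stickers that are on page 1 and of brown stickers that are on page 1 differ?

cat stickers on page 1: 1. brown stickers on page 1: 3.
|1 − 3| = 3 − 1 = 2.

2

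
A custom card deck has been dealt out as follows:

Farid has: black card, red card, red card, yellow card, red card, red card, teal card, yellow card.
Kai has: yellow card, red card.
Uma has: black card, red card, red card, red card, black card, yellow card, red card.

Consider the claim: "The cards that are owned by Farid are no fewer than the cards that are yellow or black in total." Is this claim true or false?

True

cards owned by Farid: 8.
cards that are yellow or black: 7.
The claim requires 8 ≥ 7, which holds.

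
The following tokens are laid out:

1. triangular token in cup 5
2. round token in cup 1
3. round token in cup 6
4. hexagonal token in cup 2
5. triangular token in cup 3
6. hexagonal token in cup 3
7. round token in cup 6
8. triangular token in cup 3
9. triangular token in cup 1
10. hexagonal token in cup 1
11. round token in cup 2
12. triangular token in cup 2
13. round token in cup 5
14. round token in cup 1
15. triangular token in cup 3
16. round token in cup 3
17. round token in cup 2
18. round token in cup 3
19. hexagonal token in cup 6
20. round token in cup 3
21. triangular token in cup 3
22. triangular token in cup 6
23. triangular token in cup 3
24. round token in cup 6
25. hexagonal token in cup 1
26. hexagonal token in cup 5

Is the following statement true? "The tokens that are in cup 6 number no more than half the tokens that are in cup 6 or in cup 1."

There are 5 tokens in cup 6.
There are 10 tokens in cup 6 or in cup 1.
The claim requires 2 × 5 = 10 ≤ 10, which holds.

True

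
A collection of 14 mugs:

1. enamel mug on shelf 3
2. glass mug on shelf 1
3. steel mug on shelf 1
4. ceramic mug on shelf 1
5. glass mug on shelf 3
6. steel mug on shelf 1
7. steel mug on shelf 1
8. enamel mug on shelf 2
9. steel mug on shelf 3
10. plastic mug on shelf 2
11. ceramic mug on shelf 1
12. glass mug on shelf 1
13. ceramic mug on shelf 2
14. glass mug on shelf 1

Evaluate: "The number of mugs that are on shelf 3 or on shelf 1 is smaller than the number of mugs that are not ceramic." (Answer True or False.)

False

|mugs on shelf 3 or on shelf 1| = 11.
|mugs that are not ceramic| = 11.
The claim requires 11 < 11, which does not hold.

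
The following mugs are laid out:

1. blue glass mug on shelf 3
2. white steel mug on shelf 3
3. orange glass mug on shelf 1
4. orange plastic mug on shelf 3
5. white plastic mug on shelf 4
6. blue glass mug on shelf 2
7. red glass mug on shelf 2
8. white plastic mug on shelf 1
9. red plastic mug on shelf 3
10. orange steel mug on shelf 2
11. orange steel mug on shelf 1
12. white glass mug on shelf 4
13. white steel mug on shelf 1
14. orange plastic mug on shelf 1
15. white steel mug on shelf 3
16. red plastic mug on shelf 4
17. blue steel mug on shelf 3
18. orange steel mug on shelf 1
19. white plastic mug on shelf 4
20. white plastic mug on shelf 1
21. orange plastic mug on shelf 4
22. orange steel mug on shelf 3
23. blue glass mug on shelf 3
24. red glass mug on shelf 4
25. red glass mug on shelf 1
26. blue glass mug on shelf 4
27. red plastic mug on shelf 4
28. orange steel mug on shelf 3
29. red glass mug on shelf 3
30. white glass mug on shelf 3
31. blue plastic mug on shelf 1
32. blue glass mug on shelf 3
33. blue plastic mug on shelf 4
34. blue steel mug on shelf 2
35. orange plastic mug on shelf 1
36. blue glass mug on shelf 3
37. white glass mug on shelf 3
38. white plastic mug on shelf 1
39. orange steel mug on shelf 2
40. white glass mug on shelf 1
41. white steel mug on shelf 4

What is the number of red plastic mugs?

3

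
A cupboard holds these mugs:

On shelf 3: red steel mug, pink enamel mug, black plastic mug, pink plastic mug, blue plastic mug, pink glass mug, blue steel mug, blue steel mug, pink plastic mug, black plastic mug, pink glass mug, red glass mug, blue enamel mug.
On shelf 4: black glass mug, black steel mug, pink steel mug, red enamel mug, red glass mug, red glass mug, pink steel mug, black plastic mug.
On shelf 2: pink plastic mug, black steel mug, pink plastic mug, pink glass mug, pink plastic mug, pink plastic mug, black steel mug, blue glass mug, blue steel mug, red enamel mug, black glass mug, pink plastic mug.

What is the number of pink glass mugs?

3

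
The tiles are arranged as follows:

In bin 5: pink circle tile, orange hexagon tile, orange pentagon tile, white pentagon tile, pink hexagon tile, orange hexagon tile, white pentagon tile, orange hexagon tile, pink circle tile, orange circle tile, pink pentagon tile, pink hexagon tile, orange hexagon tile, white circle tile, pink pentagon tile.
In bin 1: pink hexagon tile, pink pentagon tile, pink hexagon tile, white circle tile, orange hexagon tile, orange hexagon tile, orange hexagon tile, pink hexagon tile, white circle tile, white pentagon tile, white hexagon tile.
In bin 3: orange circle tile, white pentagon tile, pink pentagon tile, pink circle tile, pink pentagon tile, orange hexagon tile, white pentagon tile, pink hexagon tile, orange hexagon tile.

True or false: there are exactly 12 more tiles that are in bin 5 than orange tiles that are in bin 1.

True

tiles in bin 5: 15.
orange tiles in bin 1: 3.
The claim requires 15 − 3 (= 12) to equal 12, which holds.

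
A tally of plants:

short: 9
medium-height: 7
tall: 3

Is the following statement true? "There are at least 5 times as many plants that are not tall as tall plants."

|plants that are not tall| = 16.
|tall plants| = 3.
The claim requires 16 ≥ 5 × 3 = 15, which holds.

True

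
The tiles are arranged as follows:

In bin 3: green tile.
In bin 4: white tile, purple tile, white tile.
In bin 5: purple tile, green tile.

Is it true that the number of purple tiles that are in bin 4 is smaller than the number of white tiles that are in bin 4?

purple tiles in bin 4: 1.
white tiles in bin 4: 2.
The claim requires 1 < 2, which holds.

True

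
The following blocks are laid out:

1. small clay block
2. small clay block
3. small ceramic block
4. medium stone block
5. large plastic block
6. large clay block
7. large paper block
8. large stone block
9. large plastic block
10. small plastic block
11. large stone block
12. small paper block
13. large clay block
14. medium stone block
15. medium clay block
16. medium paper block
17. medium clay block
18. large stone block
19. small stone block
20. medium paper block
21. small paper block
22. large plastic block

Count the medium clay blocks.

2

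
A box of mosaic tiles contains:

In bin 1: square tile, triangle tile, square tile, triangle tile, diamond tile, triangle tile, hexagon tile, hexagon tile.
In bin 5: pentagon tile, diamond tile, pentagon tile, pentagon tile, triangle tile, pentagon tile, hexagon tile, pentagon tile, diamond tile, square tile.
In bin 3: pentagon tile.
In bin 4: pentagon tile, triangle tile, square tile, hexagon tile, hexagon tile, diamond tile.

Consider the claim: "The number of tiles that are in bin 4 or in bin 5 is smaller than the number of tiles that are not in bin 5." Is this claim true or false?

|tiles in bin 4 or in bin 5| = 16.
|tiles that are not in bin 5| = 15.
The claim requires 16 < 15, which does not hold.

False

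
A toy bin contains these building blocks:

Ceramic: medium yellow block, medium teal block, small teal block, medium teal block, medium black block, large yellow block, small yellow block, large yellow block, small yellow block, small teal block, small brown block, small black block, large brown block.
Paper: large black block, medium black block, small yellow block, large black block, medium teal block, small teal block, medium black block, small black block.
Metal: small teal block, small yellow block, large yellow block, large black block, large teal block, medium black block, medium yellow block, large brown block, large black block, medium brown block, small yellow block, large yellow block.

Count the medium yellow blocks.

2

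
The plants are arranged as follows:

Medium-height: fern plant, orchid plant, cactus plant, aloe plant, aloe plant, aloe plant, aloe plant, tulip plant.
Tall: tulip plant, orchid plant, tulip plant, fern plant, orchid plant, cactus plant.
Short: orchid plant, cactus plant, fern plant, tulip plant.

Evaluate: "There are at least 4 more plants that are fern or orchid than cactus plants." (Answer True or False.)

True

There are 7 plants that are fern or orchid.
There are 3 cactus plants.
The claim requires 7 − 3 = 4 ≥ 4, which holds.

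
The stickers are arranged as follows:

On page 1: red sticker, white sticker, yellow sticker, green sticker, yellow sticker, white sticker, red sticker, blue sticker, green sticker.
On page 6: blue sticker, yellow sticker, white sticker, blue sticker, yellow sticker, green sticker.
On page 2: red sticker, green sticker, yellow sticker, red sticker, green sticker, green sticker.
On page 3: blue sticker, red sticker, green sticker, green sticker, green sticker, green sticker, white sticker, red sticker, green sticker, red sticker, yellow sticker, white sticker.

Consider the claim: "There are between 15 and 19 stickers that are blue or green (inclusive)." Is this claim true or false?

True

stickers that are blue or green: 15.
The claim requires 15 ≤ 15 ≤ 19, which holds.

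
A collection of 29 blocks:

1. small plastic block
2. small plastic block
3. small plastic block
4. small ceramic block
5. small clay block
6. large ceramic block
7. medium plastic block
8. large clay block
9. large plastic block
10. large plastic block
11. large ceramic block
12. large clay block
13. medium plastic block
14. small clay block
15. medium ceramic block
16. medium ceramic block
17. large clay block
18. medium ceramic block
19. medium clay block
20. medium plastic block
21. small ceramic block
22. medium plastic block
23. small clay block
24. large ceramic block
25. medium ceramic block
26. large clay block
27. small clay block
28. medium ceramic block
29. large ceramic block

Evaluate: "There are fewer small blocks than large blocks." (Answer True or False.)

|small blocks| = 9.
|large blocks| = 10.
The claim requires 9 < 10, which holds.

True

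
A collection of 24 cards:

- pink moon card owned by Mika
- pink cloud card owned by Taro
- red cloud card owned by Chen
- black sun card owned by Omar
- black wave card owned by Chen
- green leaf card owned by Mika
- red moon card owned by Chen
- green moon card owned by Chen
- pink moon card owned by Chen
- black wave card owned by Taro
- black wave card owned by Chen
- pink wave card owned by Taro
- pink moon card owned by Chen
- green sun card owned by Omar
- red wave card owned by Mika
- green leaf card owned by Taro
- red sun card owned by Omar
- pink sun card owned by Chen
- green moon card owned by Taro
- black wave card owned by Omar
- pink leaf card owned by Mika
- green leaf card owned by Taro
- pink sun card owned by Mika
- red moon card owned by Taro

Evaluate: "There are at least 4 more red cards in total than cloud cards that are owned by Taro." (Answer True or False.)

True

red cards: 5.
cloud cards owned by Taro: 1.
The claim requires 5 − 1 = 4 ≥ 4, which holds.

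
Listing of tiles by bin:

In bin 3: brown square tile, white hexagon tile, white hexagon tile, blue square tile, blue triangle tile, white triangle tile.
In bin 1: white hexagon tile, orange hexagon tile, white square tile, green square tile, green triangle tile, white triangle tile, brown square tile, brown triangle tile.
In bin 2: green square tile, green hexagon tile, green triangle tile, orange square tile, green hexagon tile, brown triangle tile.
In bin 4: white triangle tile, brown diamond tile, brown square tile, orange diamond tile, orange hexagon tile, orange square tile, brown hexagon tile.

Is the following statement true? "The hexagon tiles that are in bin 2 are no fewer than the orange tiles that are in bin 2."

hexagon tiles in bin 2: 2.
orange tiles in bin 2: 1.
The claim requires 2 ≥ 1, which holds.

True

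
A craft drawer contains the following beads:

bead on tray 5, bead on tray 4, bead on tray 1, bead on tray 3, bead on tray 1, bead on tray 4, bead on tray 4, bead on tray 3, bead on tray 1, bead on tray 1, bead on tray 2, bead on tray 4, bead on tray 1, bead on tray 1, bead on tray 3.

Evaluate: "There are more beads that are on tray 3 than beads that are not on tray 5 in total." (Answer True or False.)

False

|beads on tray 3| = 3.
|beads that are not on tray 5| = 14.
The claim requires 3 > 14, which does not hold.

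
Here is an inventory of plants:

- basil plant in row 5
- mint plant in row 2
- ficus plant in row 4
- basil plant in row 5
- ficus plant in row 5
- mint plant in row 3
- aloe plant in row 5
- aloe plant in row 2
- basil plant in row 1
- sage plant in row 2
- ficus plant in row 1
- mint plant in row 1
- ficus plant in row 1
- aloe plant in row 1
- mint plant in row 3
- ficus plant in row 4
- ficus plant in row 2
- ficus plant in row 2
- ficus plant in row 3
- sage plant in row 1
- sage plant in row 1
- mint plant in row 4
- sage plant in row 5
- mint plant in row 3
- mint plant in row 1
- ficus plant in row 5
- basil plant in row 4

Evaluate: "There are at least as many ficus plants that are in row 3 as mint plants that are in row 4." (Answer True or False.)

ficus plants in row 3: 1.
mint plants in row 4: 1.
The claim requires 1 ≥ 1, which holds.

True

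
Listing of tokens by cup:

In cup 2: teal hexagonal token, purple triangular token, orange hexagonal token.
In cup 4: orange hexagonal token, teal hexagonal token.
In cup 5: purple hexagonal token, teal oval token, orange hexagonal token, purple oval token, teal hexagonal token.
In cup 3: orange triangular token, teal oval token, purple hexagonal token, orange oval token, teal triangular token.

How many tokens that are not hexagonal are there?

Total tokens: 15; with the excluded value: 8; remaining 15 − 8 = 7.

7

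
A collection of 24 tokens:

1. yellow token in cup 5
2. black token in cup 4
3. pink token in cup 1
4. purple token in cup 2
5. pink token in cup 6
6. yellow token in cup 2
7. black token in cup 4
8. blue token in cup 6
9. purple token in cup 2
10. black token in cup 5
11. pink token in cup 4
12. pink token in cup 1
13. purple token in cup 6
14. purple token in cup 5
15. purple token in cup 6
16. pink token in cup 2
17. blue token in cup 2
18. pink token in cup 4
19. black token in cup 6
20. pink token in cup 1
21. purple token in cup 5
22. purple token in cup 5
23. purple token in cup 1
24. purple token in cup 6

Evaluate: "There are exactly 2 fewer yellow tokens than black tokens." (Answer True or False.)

|yellow tokens| = 2.
|black tokens| = 4.
The claim requires 4 − 2 (= 2) to equal 2, which holds.

True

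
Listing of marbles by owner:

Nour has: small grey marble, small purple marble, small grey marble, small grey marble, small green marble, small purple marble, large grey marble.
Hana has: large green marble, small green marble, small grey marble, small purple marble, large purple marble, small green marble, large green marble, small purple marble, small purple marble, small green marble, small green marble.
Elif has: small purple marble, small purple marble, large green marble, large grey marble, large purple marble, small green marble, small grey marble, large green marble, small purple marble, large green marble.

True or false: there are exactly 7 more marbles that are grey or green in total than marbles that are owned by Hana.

True

|marbles that are grey or green| = 18.
|marbles owned by Hana| = 11.
The claim requires 18 − 11 (= 7) to equal 7, which holds.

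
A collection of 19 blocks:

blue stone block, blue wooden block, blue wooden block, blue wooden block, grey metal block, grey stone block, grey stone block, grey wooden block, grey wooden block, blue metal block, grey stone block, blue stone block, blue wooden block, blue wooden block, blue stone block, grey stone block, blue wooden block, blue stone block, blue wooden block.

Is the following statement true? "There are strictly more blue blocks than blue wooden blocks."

True

|blue blocks| = 12.
|blue wooden blocks| = 7.
The claim requires 12 > 7, which holds.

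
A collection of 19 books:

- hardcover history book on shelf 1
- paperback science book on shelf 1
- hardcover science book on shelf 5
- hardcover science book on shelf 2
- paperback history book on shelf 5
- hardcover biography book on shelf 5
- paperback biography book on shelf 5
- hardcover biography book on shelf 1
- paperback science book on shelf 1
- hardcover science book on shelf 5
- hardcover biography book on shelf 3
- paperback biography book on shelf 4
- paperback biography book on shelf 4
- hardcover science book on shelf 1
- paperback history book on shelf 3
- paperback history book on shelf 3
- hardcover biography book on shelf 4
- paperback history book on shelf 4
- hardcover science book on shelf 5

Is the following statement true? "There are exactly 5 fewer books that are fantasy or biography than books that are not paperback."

False

books that are fantasy or biography: 7.
books that are not paperback: 10.
The claim requires 10 − 7 (= 3) to equal 5, which does not hold.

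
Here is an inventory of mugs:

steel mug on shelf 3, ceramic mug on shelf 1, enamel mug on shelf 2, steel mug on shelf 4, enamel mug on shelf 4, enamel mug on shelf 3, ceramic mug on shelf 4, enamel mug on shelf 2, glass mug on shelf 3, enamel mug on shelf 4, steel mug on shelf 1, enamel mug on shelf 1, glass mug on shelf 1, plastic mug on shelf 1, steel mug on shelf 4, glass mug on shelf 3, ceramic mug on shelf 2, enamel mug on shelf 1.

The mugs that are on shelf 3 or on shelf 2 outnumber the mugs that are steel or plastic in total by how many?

mugs on shelf 3 or on shelf 2: 7.
mugs that are steel or plastic: 5.
7 − 5 = 2.

2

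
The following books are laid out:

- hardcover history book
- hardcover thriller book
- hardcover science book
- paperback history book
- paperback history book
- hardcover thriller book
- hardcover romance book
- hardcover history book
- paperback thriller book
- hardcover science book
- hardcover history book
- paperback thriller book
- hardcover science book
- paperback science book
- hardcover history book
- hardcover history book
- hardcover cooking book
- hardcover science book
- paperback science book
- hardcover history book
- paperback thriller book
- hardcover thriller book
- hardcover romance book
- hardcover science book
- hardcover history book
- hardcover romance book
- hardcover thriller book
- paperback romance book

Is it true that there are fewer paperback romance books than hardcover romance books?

There is 1 paperback romance book.
There are 3 hardcover romance books.
The claim requires 1 < 3, which holds.

True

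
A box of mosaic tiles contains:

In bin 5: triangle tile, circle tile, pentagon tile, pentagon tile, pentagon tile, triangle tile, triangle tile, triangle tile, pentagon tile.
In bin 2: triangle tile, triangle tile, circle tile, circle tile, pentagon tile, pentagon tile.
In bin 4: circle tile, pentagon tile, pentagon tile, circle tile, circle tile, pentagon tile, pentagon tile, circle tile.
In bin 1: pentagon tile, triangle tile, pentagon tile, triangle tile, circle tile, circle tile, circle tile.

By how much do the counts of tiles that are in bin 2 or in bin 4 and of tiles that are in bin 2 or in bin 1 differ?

tiles in bin 2 or in bin 4: 14. tiles in bin 2 or in bin 1: 13.
|14 − 13| = 14 − 13 = 1.

1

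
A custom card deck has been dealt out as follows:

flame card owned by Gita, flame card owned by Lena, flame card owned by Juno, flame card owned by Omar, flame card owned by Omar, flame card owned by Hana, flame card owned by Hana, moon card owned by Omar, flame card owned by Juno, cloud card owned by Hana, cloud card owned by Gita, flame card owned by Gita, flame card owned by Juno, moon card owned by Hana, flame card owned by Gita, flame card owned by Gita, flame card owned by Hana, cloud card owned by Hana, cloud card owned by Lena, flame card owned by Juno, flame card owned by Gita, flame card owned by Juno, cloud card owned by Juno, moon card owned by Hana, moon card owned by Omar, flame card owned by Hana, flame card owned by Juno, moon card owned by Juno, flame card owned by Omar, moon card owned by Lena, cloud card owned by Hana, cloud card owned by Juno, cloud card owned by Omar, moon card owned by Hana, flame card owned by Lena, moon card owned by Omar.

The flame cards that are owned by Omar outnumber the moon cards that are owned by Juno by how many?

2

flame cards owned by Omar: 3.
moon cards owned by Juno: 1.
3 − 1 = 2.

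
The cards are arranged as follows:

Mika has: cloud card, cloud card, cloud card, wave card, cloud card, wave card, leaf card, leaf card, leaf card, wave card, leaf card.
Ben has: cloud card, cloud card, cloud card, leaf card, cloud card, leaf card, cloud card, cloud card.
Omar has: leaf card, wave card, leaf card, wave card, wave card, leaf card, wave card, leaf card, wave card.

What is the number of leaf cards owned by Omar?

4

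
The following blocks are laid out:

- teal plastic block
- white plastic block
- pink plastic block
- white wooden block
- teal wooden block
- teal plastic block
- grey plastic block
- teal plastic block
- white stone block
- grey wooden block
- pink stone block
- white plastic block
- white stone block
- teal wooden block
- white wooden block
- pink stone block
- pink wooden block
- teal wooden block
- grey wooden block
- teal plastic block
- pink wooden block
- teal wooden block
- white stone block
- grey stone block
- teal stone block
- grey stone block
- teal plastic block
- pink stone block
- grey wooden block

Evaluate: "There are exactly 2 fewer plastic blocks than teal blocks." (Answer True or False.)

False

There are 9 plastic blocks.
There are 10 teal blocks.
The claim requires 10 − 9 (= 1) to equal 2, which does not hold.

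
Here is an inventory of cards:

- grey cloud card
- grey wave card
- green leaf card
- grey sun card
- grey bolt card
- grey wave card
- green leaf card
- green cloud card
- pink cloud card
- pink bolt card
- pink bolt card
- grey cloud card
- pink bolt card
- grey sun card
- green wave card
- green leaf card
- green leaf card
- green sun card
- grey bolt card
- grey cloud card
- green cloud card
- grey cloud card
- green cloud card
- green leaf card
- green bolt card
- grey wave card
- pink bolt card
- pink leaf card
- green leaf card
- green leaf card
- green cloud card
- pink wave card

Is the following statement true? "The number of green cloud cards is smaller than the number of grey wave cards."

green cloud cards: 4.
grey wave cards: 3.
The claim requires 4 < 3, which does not hold.

False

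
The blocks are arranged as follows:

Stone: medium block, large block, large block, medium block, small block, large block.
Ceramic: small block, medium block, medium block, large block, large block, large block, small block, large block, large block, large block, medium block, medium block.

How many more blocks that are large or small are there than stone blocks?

6

blocks that are large or small: 12.
stone blocks: 6.
12 − 6 = 6.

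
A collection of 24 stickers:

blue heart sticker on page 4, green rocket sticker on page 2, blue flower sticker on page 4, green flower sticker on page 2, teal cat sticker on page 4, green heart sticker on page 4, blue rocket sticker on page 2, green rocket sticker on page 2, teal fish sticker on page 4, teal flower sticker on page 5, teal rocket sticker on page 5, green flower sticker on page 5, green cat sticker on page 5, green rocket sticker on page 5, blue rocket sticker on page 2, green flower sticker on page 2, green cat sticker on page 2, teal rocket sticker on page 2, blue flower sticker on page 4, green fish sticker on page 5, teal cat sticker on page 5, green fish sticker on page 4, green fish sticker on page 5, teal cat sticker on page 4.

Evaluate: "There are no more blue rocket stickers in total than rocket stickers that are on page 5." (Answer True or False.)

|blue rocket stickers| = 2.
|rocket stickers on page 5| = 2.
The claim requires 2 ≤ 2, which holds.

True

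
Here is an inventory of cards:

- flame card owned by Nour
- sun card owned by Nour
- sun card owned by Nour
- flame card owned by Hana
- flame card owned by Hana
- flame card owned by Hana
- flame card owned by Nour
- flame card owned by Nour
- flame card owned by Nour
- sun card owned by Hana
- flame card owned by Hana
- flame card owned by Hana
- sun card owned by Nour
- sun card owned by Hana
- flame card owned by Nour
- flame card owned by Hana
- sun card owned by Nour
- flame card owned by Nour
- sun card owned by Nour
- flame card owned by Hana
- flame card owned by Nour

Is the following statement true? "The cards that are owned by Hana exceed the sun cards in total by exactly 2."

True

Count of cards owned by Hana: 9.
There are 7 sun cards.
The claim requires 9 − 7 (= 2) to equal 2, which holds.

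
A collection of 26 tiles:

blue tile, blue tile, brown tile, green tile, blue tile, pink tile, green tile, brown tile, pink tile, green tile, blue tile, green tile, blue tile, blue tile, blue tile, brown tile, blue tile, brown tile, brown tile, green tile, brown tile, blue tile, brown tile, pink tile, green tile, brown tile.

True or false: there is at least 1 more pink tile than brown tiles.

pink tiles: 3.
brown tiles: 8.
The claim requires 3 − 8 = -5 ≥ 1, which does not hold.

False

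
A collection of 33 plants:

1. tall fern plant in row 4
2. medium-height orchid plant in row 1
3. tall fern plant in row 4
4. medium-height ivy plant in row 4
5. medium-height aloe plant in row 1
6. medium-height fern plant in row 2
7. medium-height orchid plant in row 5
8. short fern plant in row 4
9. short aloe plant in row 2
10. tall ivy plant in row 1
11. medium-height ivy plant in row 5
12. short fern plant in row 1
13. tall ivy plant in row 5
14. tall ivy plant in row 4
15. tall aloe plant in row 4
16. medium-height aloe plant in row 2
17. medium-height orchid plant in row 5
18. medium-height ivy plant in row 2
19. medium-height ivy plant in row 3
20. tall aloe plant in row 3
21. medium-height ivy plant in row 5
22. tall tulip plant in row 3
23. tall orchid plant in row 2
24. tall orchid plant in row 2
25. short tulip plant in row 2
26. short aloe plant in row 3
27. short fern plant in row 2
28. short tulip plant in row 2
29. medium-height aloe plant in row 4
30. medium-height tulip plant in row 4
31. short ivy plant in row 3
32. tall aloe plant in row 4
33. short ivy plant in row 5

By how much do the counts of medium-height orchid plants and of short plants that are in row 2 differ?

1

medium-height orchid plants: 3. short plants in row 2: 4.
|3 − 4| = 4 − 3 = 1.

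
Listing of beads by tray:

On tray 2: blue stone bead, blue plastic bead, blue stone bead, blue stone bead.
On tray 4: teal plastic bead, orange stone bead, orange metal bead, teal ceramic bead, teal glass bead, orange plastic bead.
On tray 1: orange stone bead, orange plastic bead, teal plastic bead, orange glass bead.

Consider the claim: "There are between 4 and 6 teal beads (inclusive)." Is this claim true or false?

True

|teal beads| = 4.
The claim requires 4 ≤ 4 ≤ 6, which holds.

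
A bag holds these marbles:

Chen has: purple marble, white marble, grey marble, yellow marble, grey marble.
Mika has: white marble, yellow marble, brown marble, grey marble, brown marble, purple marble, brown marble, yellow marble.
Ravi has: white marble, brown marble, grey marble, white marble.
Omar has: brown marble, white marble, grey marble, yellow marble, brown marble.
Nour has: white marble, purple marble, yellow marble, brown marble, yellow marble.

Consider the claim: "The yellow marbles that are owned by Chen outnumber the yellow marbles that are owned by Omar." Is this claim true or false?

yellow marbles owned by Chen: 1.
yellow marbles owned by Omar: 1.
The claim requires 1 > 1, which does not hold.

False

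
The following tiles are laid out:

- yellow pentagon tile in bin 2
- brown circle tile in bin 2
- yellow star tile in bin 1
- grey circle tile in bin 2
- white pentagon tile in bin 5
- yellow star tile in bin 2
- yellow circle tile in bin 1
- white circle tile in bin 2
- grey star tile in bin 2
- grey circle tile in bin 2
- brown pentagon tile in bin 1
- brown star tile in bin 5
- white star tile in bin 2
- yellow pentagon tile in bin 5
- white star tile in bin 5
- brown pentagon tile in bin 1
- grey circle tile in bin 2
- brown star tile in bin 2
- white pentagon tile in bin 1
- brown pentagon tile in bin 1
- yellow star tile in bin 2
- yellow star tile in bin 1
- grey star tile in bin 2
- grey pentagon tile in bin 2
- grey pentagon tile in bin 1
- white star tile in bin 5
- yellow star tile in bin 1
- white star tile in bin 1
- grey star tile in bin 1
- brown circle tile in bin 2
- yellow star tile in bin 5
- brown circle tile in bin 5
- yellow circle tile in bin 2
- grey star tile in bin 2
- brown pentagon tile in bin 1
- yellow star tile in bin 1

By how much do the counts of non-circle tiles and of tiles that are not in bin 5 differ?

2

non-circle tiles: 27. tiles that are not in bin 5: 29.
|27 − 29| = 29 − 27 = 2.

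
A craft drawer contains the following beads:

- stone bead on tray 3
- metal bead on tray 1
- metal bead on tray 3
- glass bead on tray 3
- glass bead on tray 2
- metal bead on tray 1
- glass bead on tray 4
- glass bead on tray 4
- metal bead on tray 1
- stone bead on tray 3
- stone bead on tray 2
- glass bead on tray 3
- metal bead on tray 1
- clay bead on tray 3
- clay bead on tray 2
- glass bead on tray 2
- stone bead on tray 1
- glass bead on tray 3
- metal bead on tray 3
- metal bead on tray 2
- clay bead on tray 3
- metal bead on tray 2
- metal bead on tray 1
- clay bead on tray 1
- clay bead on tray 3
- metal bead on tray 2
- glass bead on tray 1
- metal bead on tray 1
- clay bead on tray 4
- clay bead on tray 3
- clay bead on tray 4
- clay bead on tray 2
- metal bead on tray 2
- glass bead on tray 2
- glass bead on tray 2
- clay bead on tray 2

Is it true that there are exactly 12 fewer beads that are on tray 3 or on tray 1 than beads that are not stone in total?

True

beads on tray 3 or on tray 1: 20.
beads that are not stone: 32.
The claim requires 32 − 20 (= 12) to equal 12, which holds.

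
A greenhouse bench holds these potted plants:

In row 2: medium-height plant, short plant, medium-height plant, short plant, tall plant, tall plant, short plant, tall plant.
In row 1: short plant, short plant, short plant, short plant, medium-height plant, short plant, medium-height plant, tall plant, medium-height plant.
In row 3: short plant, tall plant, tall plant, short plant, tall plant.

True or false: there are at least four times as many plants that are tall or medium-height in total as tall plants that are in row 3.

plants that are tall or medium-height: 12.
tall plants in row 3: 3.
The claim requires 12 ≥ 4 × 3 = 12, which holds.

True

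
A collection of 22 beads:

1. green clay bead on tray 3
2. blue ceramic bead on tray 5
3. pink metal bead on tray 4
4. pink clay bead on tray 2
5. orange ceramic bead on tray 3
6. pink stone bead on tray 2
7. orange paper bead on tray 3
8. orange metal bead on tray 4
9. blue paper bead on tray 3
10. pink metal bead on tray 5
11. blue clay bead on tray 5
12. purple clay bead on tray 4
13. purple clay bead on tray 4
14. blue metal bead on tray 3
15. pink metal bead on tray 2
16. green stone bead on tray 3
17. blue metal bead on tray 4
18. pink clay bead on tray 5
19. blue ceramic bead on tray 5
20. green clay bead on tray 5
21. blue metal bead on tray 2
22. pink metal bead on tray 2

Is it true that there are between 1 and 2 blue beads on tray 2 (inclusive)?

True

There is 1 blue bead on tray 2.
The claim requires 1 ≤ 1 ≤ 2, which holds.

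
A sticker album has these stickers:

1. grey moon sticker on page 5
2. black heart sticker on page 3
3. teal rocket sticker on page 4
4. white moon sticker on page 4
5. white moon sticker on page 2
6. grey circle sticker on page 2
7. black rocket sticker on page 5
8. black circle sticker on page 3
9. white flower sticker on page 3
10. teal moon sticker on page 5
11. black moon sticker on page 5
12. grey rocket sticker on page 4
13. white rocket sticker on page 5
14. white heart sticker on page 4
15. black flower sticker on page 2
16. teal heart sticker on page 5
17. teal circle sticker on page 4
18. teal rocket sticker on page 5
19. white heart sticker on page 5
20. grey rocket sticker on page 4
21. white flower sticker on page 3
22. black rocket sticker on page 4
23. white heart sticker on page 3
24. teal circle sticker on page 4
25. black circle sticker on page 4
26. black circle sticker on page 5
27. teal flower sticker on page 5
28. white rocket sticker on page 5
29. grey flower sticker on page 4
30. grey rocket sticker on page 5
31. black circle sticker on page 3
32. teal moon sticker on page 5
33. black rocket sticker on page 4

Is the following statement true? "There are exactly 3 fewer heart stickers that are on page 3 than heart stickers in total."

True

There are 2 heart stickers on page 3.
There are 5 heart stickers.
The claim requires 5 − 2 (= 3) to equal 3, which holds.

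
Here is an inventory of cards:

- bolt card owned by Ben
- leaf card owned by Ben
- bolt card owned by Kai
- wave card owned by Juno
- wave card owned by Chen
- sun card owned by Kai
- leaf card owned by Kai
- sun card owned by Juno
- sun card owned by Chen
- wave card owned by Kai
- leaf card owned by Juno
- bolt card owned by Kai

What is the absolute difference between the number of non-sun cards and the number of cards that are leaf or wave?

non-sun cards: 9. cards that are leaf or wave: 6.
|9 − 6| = 9 − 6 = 3.

3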